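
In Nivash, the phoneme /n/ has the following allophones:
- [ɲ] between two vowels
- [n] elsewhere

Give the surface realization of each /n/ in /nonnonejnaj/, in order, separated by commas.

[n], [n], [n], [ɲ], [n]

Occurrence 1 (position 1): no conditioning environment matches → elsewhere allophone [n].
Occurrence 2 (position 3): no conditioning environment matches → elsewhere allophone [n].
Occurrence 3 (position 4): no conditioning environment matches → elsewhere allophone [n].
Occurrence 4 (position 6): between two vowels → [ɲ].
Occurrence 5 (position 9): no conditioning environment matches → elsewhere allophone [n].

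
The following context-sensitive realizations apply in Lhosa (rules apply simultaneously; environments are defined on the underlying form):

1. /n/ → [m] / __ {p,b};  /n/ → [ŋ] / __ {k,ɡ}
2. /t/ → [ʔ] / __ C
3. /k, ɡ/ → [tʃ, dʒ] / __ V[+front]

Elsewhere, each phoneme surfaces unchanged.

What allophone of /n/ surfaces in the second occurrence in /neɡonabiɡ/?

[n]

/n/ (between /o/ and /a/): rule 1 targets it, but not before a labial or velar stop → unchanged [n].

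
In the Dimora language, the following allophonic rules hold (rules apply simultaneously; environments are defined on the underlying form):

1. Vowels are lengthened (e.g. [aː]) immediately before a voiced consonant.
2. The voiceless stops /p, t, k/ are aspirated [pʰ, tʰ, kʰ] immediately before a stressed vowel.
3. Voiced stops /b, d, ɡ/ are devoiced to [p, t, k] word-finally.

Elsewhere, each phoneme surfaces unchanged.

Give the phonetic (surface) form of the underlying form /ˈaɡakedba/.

[ˈaːɡakeːdba]

/a/ — word-initial, before a voiced consonant — surfaces as [aː] (rule 1).
/ɡ/ (between /a/ and /a/) fails the environment for rule 3, so it stays [ɡ].
/a/ — between /ɡ/ and /k/; rule 1 does not apply here → [a].
/k/ (between /a/ and /e/) fails the environment for rule 2, so it stays [k].
/e/ (between /k/ and /d/) occurs before a voiced consonant → [eː] by rule 1.
/d/ (between /e/ and /b/): rule 3 targets it, but not word-finally → unchanged [d].
/b/ — between /d/ and /a/; rule 3 does not apply here → [b].
/a/ (word-final): rule 1 targets it, but not before a voiced consonant → unchanged [a].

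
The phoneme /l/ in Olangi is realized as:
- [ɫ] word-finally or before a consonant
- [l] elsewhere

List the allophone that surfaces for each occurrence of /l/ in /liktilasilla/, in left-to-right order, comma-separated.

Occurrence 1 (position 1): no conditioning environment matches → elsewhere allophone [l].
Occurrence 2 (position 6): no conditioning environment matches → elsewhere allophone [l].
Occurrence 3 (position 10): word-finally or before a consonant → [ɫ].
Occurrence 4 (position 11): no conditioning environment matches → elsewhere allophone [l].

[l], [l], [ɫ], [l]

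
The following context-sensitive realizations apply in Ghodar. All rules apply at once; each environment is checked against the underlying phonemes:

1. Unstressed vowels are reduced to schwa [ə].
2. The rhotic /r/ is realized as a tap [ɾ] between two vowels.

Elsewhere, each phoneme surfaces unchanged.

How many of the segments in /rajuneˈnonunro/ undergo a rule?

5

Segments that undergo a rule: /a/ → [ə] (rule 1); /u/ → [ə] (rule 1); /e/ → [ə] (rule 1); /u/ → [ə] (rule 1); /o/ → [ə] (rule 1).
All other segments surface unchanged.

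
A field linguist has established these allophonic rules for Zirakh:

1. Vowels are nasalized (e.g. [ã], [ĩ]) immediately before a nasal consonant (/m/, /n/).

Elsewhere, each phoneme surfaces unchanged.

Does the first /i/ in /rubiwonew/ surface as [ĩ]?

/i/ (between /b/ and /w/) fails the environment for rule 1, so it stays [i].
The actual realization is [i], not [ĩ].

No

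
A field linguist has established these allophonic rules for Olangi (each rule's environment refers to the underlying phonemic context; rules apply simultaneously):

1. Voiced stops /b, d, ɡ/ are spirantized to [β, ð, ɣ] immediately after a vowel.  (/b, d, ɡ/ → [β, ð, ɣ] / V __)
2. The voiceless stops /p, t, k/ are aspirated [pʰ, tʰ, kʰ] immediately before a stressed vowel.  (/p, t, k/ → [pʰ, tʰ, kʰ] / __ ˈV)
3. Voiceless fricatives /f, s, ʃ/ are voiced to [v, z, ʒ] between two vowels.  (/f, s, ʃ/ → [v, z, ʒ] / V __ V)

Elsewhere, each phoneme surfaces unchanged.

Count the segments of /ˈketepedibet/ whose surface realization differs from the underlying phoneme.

3

Segments that undergo a rule: /k/ → [kʰ] (rule 2); /d/ → [ð] (rule 1); /b/ → [β] (rule 1).
All other segments surface unchanged.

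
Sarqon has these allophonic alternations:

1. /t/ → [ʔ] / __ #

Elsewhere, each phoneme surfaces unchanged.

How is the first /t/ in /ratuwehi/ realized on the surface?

/t/ (between /a/ and /u/) fails the environment for rule 1, so it stays [t].

[t]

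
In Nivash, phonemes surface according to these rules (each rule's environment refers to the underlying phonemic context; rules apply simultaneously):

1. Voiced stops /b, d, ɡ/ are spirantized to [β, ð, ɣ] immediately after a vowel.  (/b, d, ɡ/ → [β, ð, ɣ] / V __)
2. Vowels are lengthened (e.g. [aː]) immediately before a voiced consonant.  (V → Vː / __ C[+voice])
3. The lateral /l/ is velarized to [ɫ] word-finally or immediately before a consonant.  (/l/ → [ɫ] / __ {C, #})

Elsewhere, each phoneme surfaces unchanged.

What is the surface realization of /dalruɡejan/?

[daːɫruːɣeːjaːn]

/d/ (word-initial) is in the target of rule 1 but the environment (immediately after a vowel) is not met → [d].
/a/ — between /d/ and /l/, before a voiced consonant — surfaces as [aː] (rule 2).
/l/ — between /a/ and /r/, word-finally or immediately before a consonant — surfaces as [ɫ] (rule 3).
/r/ (between /l/ and /u/): no rule targets it → [r].
/u/ (between /r/ and /ɡ/) occurs before a voiced consonant → [uː] by rule 2.
/ɡ/ (between /u/ and /e/): immediately after a vowel, so rule 1 applies → [ɣ].
Rule 2 applies to /e/ (between /ɡ/ and /j/: before a voiced consonant) → [eː].
/j/ (between /e/ and /a/) is unaffected → [j].
/a/ — between /j/ and /n/, before a voiced consonant — surfaces as [aː] (rule 2).
/n/ — not in any rule's target class → [n].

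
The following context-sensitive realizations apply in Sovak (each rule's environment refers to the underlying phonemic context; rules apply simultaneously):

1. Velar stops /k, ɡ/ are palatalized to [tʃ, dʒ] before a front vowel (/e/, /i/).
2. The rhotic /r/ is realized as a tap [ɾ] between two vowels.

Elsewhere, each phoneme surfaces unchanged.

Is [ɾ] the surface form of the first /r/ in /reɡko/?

No

/r/ (word-initial): rule 2 targets it, but not between two vowels → unchanged [r].
The actual realization is [r], not [ɾ].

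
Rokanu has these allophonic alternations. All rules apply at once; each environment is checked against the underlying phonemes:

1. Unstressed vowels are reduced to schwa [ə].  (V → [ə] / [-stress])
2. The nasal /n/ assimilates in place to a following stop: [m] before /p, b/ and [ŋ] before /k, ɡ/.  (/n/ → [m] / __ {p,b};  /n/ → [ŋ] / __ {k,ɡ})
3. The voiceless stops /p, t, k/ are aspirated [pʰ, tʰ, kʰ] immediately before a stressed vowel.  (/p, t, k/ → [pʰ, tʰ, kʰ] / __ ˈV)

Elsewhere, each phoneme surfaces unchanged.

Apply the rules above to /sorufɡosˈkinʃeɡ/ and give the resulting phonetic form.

/o/ meets the environment for rule 1 (in an unstressed syllable) → [ə].
/u/ meets the environment for rule 1 (in an unstressed syllable) → [ə].
/o/ meets the environment for rule 1 (in an unstressed syllable) → [ə].
/k/ meets the environment for rule 3 (immediately before a stressed vowel) → [kʰ].
/i/ (between /k/ and /n/): rule 1 targets it, but not in an unstressed syllable → unchanged [i].
/n/ (between /i/ and /ʃ/) fails the environment for rule 2, so it stays [n].
/e/ (between /ʃ/ and /ɡ/) occurs in an unstressed syllable → [ə] by rule 1.

[sərəfɡəsˈkʰinʃəɡ]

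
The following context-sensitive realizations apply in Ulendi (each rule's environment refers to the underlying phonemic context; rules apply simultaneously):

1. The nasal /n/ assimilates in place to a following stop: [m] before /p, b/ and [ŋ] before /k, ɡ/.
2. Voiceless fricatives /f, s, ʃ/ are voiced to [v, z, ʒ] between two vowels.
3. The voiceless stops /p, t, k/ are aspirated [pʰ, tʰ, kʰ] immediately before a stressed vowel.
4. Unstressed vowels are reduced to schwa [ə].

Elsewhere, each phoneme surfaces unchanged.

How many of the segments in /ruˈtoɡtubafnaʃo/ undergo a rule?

Segments that undergo a rule: /u/ → [ə] (rule 4); /t/ → [tʰ] (rule 3); /u/ → [ə] (rule 4); /a/ → [ə] (rule 4); /a/ → [ə] (rule 4); /ʃ/ → [ʒ] (rule 2); /o/ → [ə] (rule 4).
All other segments surface unchanged.

7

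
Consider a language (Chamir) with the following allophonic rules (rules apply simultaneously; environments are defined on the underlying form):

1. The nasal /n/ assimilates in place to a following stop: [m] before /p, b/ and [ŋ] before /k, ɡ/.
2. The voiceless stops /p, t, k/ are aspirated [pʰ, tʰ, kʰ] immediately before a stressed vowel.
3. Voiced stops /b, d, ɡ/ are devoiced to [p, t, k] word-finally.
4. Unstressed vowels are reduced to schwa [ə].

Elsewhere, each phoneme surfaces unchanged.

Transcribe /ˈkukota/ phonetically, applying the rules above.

/k/ (word-initial) occurs immediately before a stressed vowel → [kʰ] by rule 2.
/u/ (between /k/ and /k/): rule 4 targets it, but not in an unstressed syllable → unchanged [u].
/k/ (between /u/ and /o/) fails the environment for rule 2, so it stays [k].
/o/ meets the environment for rule 4 (in an unstressed syllable) → [ə].
/t/ (between /o/ and /a/) is in the target of rule 2 but the environment (immediately before a stressed vowel) is not met → [t].
/a/ (word-final): in an unstressed syllable, so rule 4 applies → [ə].

[ˈkʰukətə]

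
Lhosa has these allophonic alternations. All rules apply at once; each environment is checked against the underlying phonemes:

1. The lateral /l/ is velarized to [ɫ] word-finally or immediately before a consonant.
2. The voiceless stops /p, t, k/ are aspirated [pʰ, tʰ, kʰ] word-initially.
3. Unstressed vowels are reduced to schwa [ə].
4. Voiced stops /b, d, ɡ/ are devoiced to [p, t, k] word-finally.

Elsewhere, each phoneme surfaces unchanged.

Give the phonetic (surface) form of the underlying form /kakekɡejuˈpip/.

[kʰəkəkɡəjəˈpip]

/k/ meets the environment for rule 2 (word-initially) → [kʰ].
Rule 3 applies to /a/ (between /k/ and /k/: in an unstressed syllable) → [ə].
/k/ (between /a/ and /e/) is in the target of rule 2 but the environment (word-initially) is not met → [k].
/e/ (between /k/ and /k/) occurs in an unstressed syllable → [ə] by rule 3.
/k/ — between /e/ and /ɡ/; rule 2 does not apply here → [k].
/ɡ/ (between /k/ and /e/): rule 4 targets it, but not word-finally → unchanged [ɡ].
Rule 3 applies to /e/ (between /ɡ/ and /j/: in an unstressed syllable) → [ə].
/j/ — not in any rule's target class → [j].
/u/ (between /j/ and /p/) occurs in an unstressed syllable → [ə] by rule 3.
/p/ (between /u/ and /i/) fails the environment for rule 2, so it stays [p].
/i/ (between /p/ and /p/) fails the environment for rule 3, so it stays [i].
/p/ (word-final) is in the target of rule 2 but the environment (word-initially) is not met → [p].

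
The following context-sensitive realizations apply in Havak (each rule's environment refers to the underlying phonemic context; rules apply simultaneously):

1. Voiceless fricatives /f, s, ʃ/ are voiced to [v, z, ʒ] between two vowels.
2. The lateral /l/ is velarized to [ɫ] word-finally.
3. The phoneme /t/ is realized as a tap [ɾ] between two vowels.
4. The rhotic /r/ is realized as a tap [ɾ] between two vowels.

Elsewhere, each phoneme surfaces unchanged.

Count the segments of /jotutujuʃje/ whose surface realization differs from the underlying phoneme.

2

Segments that undergo a rule: /t/ → [ɾ] (rule 3); /t/ → [ɾ] (rule 3).
All other segments surface unchanged.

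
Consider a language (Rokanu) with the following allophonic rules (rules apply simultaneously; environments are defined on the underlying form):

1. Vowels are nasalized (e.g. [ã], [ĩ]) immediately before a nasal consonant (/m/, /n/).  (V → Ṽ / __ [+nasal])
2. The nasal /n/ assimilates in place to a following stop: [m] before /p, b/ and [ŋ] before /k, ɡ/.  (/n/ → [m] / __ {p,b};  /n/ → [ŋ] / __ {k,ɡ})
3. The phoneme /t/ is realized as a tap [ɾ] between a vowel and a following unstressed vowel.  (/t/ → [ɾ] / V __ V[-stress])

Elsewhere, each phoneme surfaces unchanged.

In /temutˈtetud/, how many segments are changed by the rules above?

Segments that undergo a rule: /e/ → [ẽ] (rule 1); /t/ → [ɾ] (rule 3).
All other segments surface unchanged.

2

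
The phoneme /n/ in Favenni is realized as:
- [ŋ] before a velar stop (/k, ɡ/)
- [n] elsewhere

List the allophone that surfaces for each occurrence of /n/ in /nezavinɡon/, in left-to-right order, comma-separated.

[n], [ŋ], [n]

Occurrence 1 (position 1): no conditioning environment matches → elsewhere allophone [n].
Occurrence 2 (position 7): before a velar stop → [ŋ].
Occurrence 3 (position 10): no conditioning environment matches → elsewhere allophone [n].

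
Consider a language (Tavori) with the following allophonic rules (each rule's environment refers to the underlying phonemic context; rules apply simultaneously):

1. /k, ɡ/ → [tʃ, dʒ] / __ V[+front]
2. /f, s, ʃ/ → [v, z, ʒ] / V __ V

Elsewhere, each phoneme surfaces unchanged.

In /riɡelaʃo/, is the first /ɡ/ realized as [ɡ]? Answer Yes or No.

No

/ɡ/ (between /i/ and /e/): before a front vowel, so rule 1 applies → [dʒ].
The actual realization is [dʒ], not [ɡ].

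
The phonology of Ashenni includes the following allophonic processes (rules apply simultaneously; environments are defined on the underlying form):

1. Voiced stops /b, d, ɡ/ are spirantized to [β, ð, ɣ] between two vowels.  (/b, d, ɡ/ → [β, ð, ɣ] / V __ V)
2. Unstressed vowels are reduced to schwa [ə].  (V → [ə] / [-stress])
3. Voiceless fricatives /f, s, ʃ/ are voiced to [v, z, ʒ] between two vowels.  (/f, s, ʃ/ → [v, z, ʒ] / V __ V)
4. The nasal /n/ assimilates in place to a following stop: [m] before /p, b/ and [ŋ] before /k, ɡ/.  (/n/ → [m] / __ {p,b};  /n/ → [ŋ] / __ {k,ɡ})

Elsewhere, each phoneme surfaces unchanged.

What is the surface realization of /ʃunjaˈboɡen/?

[ʃənjəˈβoɣən]

/ʃ/ (word-initial): rule 3 targets it, but not between two vowels → unchanged [ʃ].
/u/ — between /ʃ/ and /n/, in an unstressed syllable — surfaces as [ə] (rule 2).
/n/ (between /u/ and /j/) fails the environment for rule 4, so it stays [n].
/j/ (between /n/ and /a/): no rule targets it → [j].
/a/ (between /j/ and /b/): in an unstressed syllable, so rule 2 applies → [ə].
/b/ (between /a/ and /o/): between two vowels, so rule 1 applies → [β].
/o/ (between /b/ and /ɡ/) fails the environment for rule 2, so it stays [o].
/ɡ/ (between /o/ and /e/): between two vowels, so rule 1 applies → [ɣ].
/e/ (between /ɡ/ and /n/): in an unstressed syllable, so rule 2 applies → [ə].
/n/ (word-final): rule 4 targets it, but not before a labial or velar stop → unchanged [n].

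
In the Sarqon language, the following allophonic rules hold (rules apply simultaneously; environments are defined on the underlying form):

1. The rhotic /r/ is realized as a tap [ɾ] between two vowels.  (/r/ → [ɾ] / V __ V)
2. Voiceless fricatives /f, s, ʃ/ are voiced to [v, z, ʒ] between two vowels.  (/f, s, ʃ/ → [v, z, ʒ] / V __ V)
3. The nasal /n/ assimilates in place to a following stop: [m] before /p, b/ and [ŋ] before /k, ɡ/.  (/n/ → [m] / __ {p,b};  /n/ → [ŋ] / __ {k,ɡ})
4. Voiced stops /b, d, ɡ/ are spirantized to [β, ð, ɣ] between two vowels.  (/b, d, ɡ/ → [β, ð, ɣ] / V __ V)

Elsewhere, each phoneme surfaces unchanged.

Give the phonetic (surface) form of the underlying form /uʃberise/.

/ʃ/ (between /u/ and /b/) fails the environment for rule 2, so it stays [ʃ].
/b/ (between /ʃ/ and /e/) fails the environment for rule 4, so it stays [b].
/r/ (between /e/ and /i/) occurs between two vowels → [ɾ] by rule 1.
/s/ meets the environment for rule 2 (between two vowels) → [z].

[uʃbeɾize]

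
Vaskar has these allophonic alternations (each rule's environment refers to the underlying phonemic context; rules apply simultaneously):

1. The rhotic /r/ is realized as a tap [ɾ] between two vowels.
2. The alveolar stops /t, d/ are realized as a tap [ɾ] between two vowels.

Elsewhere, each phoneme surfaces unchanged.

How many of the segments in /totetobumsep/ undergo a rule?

Segments that undergo a rule: /t/ → [ɾ] (rule 2); /t/ → [ɾ] (rule 2).
All other segments surface unchanged.

2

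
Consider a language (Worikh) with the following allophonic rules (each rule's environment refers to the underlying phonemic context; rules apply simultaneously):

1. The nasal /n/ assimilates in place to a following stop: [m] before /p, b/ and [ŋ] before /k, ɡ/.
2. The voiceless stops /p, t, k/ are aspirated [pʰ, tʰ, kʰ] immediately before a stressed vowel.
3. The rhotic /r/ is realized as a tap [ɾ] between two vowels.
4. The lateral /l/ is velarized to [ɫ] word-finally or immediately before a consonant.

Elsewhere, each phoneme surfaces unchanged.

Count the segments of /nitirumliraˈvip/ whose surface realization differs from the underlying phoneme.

Segments that undergo a rule: /r/ → [ɾ] (rule 3); /r/ → [ɾ] (rule 3).
All other segments surface unchanged.

2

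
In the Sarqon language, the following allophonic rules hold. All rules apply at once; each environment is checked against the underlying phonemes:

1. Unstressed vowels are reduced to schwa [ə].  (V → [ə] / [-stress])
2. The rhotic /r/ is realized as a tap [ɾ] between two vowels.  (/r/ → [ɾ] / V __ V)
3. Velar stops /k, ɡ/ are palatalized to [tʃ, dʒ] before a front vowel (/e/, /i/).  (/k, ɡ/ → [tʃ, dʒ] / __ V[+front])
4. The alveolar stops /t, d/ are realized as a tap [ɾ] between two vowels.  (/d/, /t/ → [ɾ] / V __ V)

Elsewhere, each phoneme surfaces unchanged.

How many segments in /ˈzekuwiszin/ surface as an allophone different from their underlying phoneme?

Segments that undergo a rule: /u/ → [ə] (rule 1); /i/ → [ə] (rule 1); /i/ → [ə] (rule 1).
All other segments surface unchanged.

3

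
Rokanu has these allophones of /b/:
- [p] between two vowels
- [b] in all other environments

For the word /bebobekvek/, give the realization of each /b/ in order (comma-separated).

[b], [p], [p]

Occurrence 1 (position 1): no conditioning environment matches → elsewhere allophone [b].
Occurrence 2 (position 3): between two vowels → [p].
Occurrence 3 (position 5): between two vowels → [p].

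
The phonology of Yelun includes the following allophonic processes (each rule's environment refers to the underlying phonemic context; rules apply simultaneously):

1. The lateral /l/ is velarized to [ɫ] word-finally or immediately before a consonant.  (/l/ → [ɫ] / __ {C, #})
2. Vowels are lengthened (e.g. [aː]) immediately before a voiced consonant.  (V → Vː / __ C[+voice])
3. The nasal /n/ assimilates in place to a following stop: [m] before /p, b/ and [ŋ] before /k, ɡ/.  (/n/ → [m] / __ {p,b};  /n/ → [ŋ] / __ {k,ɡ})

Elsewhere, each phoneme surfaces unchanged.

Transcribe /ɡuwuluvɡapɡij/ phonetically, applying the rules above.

/ɡ/ (word-initial): no rule targets it → [ɡ].
/u/ meets the environment for rule 2 (before a voiced consonant) → [uː].
/w/ stays [w].
/u/ (between /w/ and /l/) occurs before a voiced consonant → [uː] by rule 2.
/l/ (between /u/ and /u/) fails the environment for rule 1, so it stays [l].
/u/ (between /l/ and /v/): before a voiced consonant, so rule 2 applies → [uː].
/v/ (between /u/ and /ɡ/) is unaffected → [v].
/ɡ/ (between /v/ and /a/) is unaffected → [ɡ].
/a/ (between /ɡ/ and /p/) fails the environment for rule 2, so it stays [a].
/p/ — not in any rule's target class → [p].
/ɡ/ (between /p/ and /i/): no rule targets it → [ɡ].
/i/ (between /ɡ/ and /j/): before a voiced consonant, so rule 2 applies → [iː].
/j/ (word-final): no rule targets it → [j].

[ɡuːwuːluːvɡapɡiːj]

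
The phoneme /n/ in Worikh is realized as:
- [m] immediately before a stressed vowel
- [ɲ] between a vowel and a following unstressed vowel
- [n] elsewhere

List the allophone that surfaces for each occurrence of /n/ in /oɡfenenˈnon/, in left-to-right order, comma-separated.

Occurrence 1 (position 5): between a vowel and a following unstressed vowel → [ɲ].
Occurrence 2 (position 7): no conditioning environment matches → elsewhere allophone [n].
Occurrence 3 (position 8): immediately before a stressed vowel → [m].
Occurrence 4 (position 10): no conditioning environment matches → elsewhere allophone [n].

[ɲ], [n], [m], [n]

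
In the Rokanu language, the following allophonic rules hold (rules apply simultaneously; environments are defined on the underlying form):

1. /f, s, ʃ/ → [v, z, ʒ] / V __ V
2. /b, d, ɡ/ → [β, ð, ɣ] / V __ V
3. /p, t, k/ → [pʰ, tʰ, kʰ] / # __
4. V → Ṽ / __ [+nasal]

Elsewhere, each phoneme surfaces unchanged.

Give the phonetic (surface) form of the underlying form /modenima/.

/m/ (word-initial): no rule targets it → [m].
/o/ (between /m/ and /d/) fails the environment for rule 4, so it stays [o].
/d/ (between /o/ and /e/) occurs between two vowels → [ð] by rule 2.
/e/ meets the environment for rule 4 (before a nasal consonant) → [ẽ].
/n/ stays [n].
/i/ (between /n/ and /m/): before a nasal consonant, so rule 4 applies → [ĩ].
/m/ stays [m].
/a/ (word-final) fails the environment for rule 4, so it stays [a].

[moðẽnĩma]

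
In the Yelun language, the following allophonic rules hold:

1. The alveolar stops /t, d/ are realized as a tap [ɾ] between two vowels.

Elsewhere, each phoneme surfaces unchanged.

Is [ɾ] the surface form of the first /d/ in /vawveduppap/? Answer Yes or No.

/d/ (between /e/ and /u/): between two vowels, so rule 1 applies → [ɾ].
The actual realization is [ɾ], which matches [ɾ].

Yes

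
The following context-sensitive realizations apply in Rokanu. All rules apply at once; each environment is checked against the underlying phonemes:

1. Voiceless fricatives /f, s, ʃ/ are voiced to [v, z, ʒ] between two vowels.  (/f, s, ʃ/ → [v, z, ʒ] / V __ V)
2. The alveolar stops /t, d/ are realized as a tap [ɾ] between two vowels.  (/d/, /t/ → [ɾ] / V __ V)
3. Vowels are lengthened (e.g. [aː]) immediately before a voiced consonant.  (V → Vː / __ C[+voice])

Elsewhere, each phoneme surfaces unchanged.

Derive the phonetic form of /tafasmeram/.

[tavasmeːraːm]

/t/ (word-initial) is in the target of rule 2 but the environment (between two vowels) is not met → [t].
/a/ (between /t/ and /f/): rule 3 targets it, but not before a voiced consonant → unchanged [a].
/f/ meets the environment for rule 1 (between two vowels) → [v].
/a/ (between /f/ and /s/) is in the target of rule 3 but the environment (before a voiced consonant) is not met → [a].
/s/ (between /a/ and /m/) fails the environment for rule 1, so it stays [s].
/m/ — not in any rule's target class → [m].
/e/ meets the environment for rule 3 (before a voiced consonant) → [eː].
/r/ stays [r].
/a/ meets the environment for rule 3 (before a voiced consonant) → [aː].
/m/ (word-final): no rule targets it → [m].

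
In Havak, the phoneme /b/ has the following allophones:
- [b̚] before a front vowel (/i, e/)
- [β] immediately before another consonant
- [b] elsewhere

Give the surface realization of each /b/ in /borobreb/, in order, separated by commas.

[b], [β], [b]

Occurrence 1 (position 1): no conditioning environment matches → elsewhere allophone [b].
Occurrence 2 (position 5): immediately before another consonant → [β].
Occurrence 3 (position 8): no conditioning environment matches → elsewhere allophone [b].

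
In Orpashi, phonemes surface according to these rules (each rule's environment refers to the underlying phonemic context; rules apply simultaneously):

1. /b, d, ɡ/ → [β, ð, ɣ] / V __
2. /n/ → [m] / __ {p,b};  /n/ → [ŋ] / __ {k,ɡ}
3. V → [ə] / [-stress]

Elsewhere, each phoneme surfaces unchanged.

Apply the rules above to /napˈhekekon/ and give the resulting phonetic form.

/n/ — word-initial; rule 2 does not apply here → [n].
/a/ meets the environment for rule 3 (in an unstressed syllable) → [ə].
/p/ — not in any rule's target class → [p].
/h/ (between /p/ and /e/): no rule targets it → [h].
/e/ (between /h/ and /k/): rule 3 targets it, but not in an unstressed syllable → unchanged [e].
/k/ (between /e/ and /e/) is unaffected → [k].
/e/ (between /k/ and /k/) occurs in an unstressed syllable → [ə] by rule 3.
/k/ stays [k].
/o/ (between /k/ and /n/) occurs in an unstressed syllable → [ə] by rule 3.
/n/ (word-final): rule 2 targets it, but not before a labial or velar stop → unchanged [n].

[nəpˈhekəkən]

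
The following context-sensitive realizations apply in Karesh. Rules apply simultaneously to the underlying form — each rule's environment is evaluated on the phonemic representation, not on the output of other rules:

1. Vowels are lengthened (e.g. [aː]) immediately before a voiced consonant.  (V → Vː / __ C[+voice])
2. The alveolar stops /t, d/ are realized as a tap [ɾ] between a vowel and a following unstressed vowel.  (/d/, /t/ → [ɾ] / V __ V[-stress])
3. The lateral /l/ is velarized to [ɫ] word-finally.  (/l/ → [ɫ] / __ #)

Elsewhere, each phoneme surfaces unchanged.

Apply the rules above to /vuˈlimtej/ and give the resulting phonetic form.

[vuːˈliːmteːj]

/v/ (word-initial) is unaffected → [v].
Rule 1 applies to /u/ (between /v/ and /l/: before a voiced consonant) → [uː].
/l/ — between /u/ and /i/; rule 3 does not apply here → [l].
/i/ (between /l/ and /m/): before a voiced consonant, so rule 1 applies → [iː].
/m/ stays [m].
/t/ (between /m/ and /e/) fails the environment for rule 2, so it stays [t].
Rule 1 applies to /e/ (between /t/ and /j/: before a voiced consonant) → [eː].
/j/ (word-final) is unaffected → [j].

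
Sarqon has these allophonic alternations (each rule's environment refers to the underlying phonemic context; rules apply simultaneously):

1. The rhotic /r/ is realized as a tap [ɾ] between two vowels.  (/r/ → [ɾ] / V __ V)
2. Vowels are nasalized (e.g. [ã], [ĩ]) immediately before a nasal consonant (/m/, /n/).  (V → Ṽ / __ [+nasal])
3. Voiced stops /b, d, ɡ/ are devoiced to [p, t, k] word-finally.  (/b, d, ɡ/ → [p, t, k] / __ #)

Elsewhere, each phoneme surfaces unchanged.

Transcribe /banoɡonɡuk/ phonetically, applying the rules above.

/b/ (word-initial): rule 3 targets it, but not word-finally → unchanged [b].
/a/ (between /b/ and /n/): before a nasal consonant, so rule 2 applies → [ã].
/o/ (between /n/ and /ɡ/): rule 2 targets it, but not before a nasal consonant → unchanged [o].
/ɡ/ (between /o/ and /o/) is in the target of rule 3 but the environment (word-finally) is not met → [ɡ].
/o/ — between /ɡ/ and /n/, before a nasal consonant — surfaces as [õ] (rule 2).
/ɡ/ (between /n/ and /u/) fails the environment for rule 3, so it stays [ɡ].
/u/ (between /ɡ/ and /k/) is in the target of rule 2 but the environment (before a nasal consonant) is not met → [u].

[bãnoɡõnɡuk]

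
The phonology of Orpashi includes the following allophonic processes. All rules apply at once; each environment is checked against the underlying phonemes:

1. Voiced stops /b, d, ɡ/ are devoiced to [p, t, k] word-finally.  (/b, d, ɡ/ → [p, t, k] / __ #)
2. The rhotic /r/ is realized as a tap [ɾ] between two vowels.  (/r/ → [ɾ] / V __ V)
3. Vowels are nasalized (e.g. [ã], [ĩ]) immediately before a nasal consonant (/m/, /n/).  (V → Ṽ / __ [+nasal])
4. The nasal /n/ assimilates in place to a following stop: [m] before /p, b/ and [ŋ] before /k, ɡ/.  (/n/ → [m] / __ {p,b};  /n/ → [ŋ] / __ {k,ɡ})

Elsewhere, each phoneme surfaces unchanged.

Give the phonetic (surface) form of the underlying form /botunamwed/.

/b/ (word-initial) is in the target of rule 1 but the environment (word-finally) is not met → [b].
/o/ (between /b/ and /t/): rule 3 targets it, but not before a nasal consonant → unchanged [o].
/t/ (between /o/ and /u/) is unaffected → [t].
/u/ (between /t/ and /n/) occurs before a nasal consonant → [ũ] by rule 3.
/n/ — between /u/ and /a/; rule 4 does not apply here → [n].
/a/ (between /n/ and /m/): before a nasal consonant, so rule 3 applies → [ã].
/m/ (between /a/ and /w/) is unaffected → [m].
/w/ — not in any rule's target class → [w].
/e/ (between /w/ and /d/) is in the target of rule 3 but the environment (before a nasal consonant) is not met → [e].
/d/ (word-final): word-finally, so rule 1 applies → [t].

[botũnãmwet]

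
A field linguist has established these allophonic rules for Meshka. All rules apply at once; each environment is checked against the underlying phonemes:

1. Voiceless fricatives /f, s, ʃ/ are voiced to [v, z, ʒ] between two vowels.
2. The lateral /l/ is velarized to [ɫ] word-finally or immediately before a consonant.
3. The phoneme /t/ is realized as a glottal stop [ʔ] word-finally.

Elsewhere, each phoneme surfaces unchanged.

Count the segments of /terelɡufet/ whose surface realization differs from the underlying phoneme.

3

Segments that undergo a rule: /l/ → [ɫ] (rule 2); /f/ → [v] (rule 1); /t/ → [ʔ] (rule 3).
All other segments surface unchanged.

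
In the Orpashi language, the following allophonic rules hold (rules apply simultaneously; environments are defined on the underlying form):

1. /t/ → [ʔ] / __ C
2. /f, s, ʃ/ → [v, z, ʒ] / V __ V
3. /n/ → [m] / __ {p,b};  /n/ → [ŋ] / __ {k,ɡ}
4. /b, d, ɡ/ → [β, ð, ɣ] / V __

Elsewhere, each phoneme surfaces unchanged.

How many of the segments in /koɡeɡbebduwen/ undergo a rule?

Segments that undergo a rule: /ɡ/ → [ɣ] (rule 4); /ɡ/ → [ɣ] (rule 4); /b/ → [β] (rule 4).
All other segments surface unchanged.

3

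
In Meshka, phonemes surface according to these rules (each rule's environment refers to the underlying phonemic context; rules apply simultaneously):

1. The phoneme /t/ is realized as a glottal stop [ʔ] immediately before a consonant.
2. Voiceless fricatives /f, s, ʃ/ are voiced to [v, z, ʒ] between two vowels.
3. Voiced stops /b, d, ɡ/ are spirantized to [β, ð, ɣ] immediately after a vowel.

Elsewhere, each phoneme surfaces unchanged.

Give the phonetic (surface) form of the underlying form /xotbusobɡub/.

[xoʔbuzoβɡuβ]

/x/ (word-initial) is unaffected → [x].
/o/ stays [o].
Rule 1 applies to /t/ (between /o/ and /b/: immediately before a consonant) → [ʔ].
/b/ (between /t/ and /u/) is in the target of rule 3 but the environment (immediately after a vowel) is not met → [b].
/u/ (between /b/ and /s/) is unaffected → [u].
/s/ (between /u/ and /o/): between two vowels, so rule 2 applies → [z].
/o/ (between /s/ and /b/) is unaffected → [o].
/b/ meets the environment for rule 3 (immediately after a vowel) → [β].
/ɡ/ (between /b/ and /u/) fails the environment for rule 3, so it stays [ɡ].
/u/ — not in any rule's target class → [u].
/b/ meets the environment for rule 3 (immediately after a vowel) → [β].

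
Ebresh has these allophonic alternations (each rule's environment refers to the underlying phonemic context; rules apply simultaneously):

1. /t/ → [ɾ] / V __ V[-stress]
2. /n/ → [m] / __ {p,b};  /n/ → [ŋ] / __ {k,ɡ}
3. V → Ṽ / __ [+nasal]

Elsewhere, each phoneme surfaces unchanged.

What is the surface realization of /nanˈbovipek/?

[nãmˈbovipek]

/n/ (word-initial): rule 2 targets it, but not before a labial or velar stop → unchanged [n].
Rule 3 applies to /a/ (between /n/ and /n/: before a nasal consonant) → [ã].
/n/ (between /a/ and /b/) occurs before a labial or velar stop → [m] by rule 2.
/b/ (between /n/ and /o/): no rule targets it → [b].
/o/ (between /b/ and /v/) is in the target of rule 3 but the environment (before a nasal consonant) is not met → [o].
/v/ stays [v].
/i/ — between /v/ and /p/; rule 3 does not apply here → [i].
/p/ stays [p].
/e/ — between /p/ and /k/; rule 3 does not apply here → [e].
/k/ (word-final) is unaffected → [k].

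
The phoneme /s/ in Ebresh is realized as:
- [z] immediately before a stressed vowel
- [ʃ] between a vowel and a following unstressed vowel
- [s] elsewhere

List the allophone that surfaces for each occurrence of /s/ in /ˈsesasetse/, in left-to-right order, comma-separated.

Occurrence 1 (position 1): immediately before a stressed vowel → [z].
Occurrence 2 (position 3): between a vowel and a following unstressed vowel → [ʃ].
Occurrence 3 (position 5): between a vowel and a following unstressed vowel → [ʃ].
Occurrence 4 (position 8): no conditioning environment matches → elsewhere allophone [s].

[z], [ʃ], [ʃ], [s]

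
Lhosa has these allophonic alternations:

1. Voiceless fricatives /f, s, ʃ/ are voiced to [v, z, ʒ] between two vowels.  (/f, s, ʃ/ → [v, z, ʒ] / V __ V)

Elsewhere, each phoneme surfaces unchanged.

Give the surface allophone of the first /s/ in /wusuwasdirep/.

/s/ (between /u/ and /u/) occurs between two vowels → [z] by rule 1.

[z]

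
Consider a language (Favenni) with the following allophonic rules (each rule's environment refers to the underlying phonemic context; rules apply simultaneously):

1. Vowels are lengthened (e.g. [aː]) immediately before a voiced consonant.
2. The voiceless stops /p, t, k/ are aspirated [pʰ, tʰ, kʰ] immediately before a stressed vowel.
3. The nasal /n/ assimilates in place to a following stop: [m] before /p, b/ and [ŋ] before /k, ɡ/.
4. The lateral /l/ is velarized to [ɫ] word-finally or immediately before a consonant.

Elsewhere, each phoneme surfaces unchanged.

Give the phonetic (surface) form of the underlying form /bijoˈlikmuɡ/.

[biːjoːˈlikmuːɡ]

/b/ stays [b].
/i/ — between /b/ and /j/, before a voiced consonant — surfaces as [iː] (rule 1).
/j/ — not in any rule's target class → [j].
/o/ meets the environment for rule 1 (before a voiced consonant) → [oː].
/l/ (between /o/ and /i/) fails the environment for rule 4, so it stays [l].
/i/ — between /l/ and /k/; rule 1 does not apply here → [i].
/k/ (between /i/ and /m/) fails the environment for rule 2, so it stays [k].
/m/ (between /k/ and /u/): no rule targets it → [m].
/u/ (between /m/ and /ɡ/) occurs before a voiced consonant → [uː] by rule 1.
/ɡ/ (word-final): no rule targets it → [ɡ].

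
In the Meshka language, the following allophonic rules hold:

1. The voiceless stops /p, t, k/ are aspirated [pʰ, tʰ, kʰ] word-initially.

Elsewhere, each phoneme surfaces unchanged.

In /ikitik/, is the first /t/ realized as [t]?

/t/ (between /i/ and /i/): rule 1 targets it, but not word-initially → unchanged [t].
The actual realization is [t], which matches [t].

Yes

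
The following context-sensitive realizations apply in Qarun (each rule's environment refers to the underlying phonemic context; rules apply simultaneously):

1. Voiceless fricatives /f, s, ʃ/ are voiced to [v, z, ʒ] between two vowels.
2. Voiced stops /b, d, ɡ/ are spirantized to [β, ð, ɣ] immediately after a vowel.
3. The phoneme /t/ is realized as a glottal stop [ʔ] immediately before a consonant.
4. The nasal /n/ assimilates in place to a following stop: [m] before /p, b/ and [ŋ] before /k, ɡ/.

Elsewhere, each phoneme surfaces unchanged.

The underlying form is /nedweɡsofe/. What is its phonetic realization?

/n/ (word-initial) is in the target of rule 4 but the environment (before a labial or velar stop) is not met → [n].
/e/ (between /n/ and /d/) is unaffected → [e].
/d/ (between /e/ and /w/) occurs immediately after a vowel → [ð] by rule 2.
/w/ (between /d/ and /e/): no rule targets it → [w].
/e/ — not in any rule's target class → [e].
/ɡ/ (between /e/ and /s/) occurs immediately after a vowel → [ɣ] by rule 2.
/s/ (between /ɡ/ and /o/) is in the target of rule 1 but the environment (between two vowels) is not met → [s].
/o/ — not in any rule's target class → [o].
/f/ — between /o/ and /e/, between two vowels — surfaces as [v] (rule 1).
/e/ — not in any rule's target class → [e].

[neðweɣsove]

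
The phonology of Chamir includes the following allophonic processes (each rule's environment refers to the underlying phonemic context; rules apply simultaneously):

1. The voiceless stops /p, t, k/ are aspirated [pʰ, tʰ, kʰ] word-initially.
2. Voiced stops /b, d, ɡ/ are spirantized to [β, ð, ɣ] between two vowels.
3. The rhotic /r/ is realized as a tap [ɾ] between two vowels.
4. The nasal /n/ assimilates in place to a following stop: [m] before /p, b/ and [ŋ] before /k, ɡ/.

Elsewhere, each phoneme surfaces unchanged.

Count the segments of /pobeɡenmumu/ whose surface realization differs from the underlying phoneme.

Segments that undergo a rule: /p/ → [pʰ] (rule 1); /b/ → [β] (rule 2); /ɡ/ → [ɣ] (rule 2).
All other segments surface unchanged.

3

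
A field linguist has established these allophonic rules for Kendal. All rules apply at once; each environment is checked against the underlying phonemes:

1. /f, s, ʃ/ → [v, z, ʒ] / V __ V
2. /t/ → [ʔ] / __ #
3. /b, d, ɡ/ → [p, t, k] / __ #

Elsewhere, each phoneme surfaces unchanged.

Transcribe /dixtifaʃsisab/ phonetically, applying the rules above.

/d/ (word-initial) fails the environment for rule 3, so it stays [d].
/i/ stays [i].
/x/ — not in any rule's target class → [x].
/t/ (between /x/ and /i/) is in the target of rule 2 but the environment (word-finally) is not met → [t].
/i/ (between /t/ and /f/) is unaffected → [i].
/f/ (between /i/ and /a/) occurs between two vowels → [v] by rule 1.
/a/ — not in any rule's target class → [a].
/ʃ/ (between /a/ and /s/) fails the environment for rule 1, so it stays [ʃ].
/s/ (between /ʃ/ and /i/) is in the target of rule 1 but the environment (between two vowels) is not met → [s].
/i/ stays [i].
/s/ — between /i/ and /a/, between two vowels — surfaces as [z] (rule 1).
/a/ (between /s/ and /b/): no rule targets it → [a].
/b/ (word-final): word-finally, so rule 3 applies → [p].

[dixtivaʃsizap]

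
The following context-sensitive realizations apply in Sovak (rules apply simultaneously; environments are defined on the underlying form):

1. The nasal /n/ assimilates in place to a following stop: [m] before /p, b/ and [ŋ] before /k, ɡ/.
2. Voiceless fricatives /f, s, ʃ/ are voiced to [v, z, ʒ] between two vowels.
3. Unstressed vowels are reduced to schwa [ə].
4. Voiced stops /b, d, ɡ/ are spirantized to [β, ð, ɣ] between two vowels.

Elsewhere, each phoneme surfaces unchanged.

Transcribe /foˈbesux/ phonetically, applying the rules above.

/f/ — word-initial; rule 2 does not apply here → [f].
/o/ — between /f/ and /b/, in an unstressed syllable — surfaces as [ə] (rule 3).
Rule 4 applies to /b/ (between /o/ and /e/: between two vowels) → [β].
/e/ — between /b/ and /s/; rule 3 does not apply here → [e].
/s/ (between /e/ and /u/): between two vowels, so rule 2 applies → [z].
/u/ (between /s/ and /x/): in an unstressed syllable, so rule 3 applies → [ə].

[fəˈβezəx]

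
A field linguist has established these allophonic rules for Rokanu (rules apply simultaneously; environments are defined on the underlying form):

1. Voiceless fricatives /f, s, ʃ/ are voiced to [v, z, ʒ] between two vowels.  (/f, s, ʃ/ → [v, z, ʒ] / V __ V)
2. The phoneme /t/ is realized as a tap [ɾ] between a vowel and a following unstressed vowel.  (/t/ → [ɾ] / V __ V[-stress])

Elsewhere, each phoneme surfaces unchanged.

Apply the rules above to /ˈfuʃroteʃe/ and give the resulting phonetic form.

/f/ (word-initial) fails the environment for rule 1, so it stays [f].
/u/ (between /f/ and /ʃ/): no rule targets it → [u].
/ʃ/ (between /u/ and /r/) fails the environment for rule 1, so it stays [ʃ].
/r/ stays [r].
/o/ (between /r/ and /t/): no rule targets it → [o].
/t/ (between /o/ and /e/): between a vowel and a following unstressed vowel, so rule 2 applies → [ɾ].
/e/ — not in any rule's target class → [e].
/ʃ/ (between /e/ and /e/) occurs between two vowels → [ʒ] by rule 1.
/e/ (word-final) is unaffected → [e].

[ˈfuʃroɾeʒe]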